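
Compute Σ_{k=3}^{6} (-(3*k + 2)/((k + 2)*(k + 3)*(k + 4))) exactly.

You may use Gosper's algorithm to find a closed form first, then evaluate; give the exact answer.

Σ = -7/45

r(k) = (k + 2)*(3*k + 5)/((k + 5)*(3*k + 2)) after simplifying.
Factor: A=k + 2; B=k + 5; C=k + 2/3.
Solve (k + 2)·f(k+1) − (k + 4)·f(k) = k + 2/3.
From deg A=1, deg B=1, deg C=1: d=2.
Solve for f: f(k) = k*(2*k + 1)/9 (degree 2 ≤ 2).
Certificate R = B(k−1)f/C = k*(k + 4)*(2*k + 1)/(3*(3*k + 2)) gives s_k = k*(-2*k - 1)/(3*(k + 2)*(k + 3)).
Check: Δs_k = (-3*k - 2)/(k**3 + 9*k**2 + 26*k + 24). ✓
Evaluate s at k=7 and k=3: -7/18 and -7/30; difference -7/45.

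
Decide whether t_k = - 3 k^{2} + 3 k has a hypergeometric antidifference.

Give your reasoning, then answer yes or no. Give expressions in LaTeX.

Yes. s_k = k \left(- k^{2} + 3 k - 2\right).

Compute t_(k+1)/t_k: get (k + 1)/(k - 1).
So A=1 and B=1, with C=k**2 - k.
Key eq: (1)·f(k+1) = (1)·f(k) + (k**2 - k).
d = 3 from the (0,0,2) case.
Solve for f: f(k) = k*(k - 2)*(k - 1)/3 (degree 3 ≤ 3).
Then R = B(k−1)f/C = (k - 2)/3, so s_k = R(k)·t_k = k*(-k**2 + 3*k - 2).
s_(k+1) − s_k = 3*k*(1 - k) = t_k.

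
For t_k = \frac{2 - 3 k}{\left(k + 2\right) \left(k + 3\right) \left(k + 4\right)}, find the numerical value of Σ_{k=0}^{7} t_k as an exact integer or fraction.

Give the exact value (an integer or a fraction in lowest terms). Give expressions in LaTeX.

Σ = -16/165

The ratio is (k + 2)*(3*k + 1)/((k + 5)*(3*k - 2)).
A = k + 2, B = k + 5, C = k - 2/3.
Need (k + 2)·f(k+1) − (k + 4)·f(k) = k - 2/3.
Bound: deg f ≤ 2.
Coefficient equations give f(k) = k*(k - 4)/9.
So s_k = (B(k−1)f/C)·t_k = (k*(k - 4)*(k + 4)/(3*(3*k - 2)))·t_k = k*(4 - k)/(3*(k + 2)*(k + 3)).
s_(k+1) − s_k = (2 - 3*k)/(k**3 + 9*k**2 + 26*k + 24) = t_k.
Σ_(k=0)^(7) t_k = s_(8) − s_(0) = -16/165 − (0) = -16/165.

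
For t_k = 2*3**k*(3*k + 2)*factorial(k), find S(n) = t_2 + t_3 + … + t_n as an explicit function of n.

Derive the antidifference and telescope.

S(n) = 6*3**n*factorial(n + 1) - 36

The ratio is 3*(k + 1)*(3*k + 5)/(3*k + 2).
Factor: A=3*k + 3; B=1; C=k + 2/3.
Key eq: (3*k + 3)·f(k+1) = (1)·f(k) + (k + 2/3).
Bound: deg f ≤ 0.
Coefficient equations give f(k) = 1/3.
R(k) = B(k−1)·f(k)/C(k) = 1/(3*k + 2); s_k = R·t_k = 2*3**k*factorial(k).
s_(k+1) − s_k = 2*3**k*(3*k + 2)*factorial(k) = t_k.
Telescope: S(n) = s_(n+1) − s_(2) = 6*3**n*factorial(n + 1) − (36) = 6*3**n*factorial(n + 1) - 36.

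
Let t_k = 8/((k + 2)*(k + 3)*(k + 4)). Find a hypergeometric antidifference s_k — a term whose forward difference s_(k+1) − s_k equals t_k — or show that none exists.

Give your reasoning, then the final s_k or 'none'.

t_(k+1)/t_k = (k + 2)/(k + 5).
Normal form (A,B,C) = (k + 2, k + 5, 1).
f must satisfy (k + 2)·f(k+1) − (k + 4)·f(k) = 1.
d = 2 from the (1,1,0) case.
Solve for f: f(k) = k*(k + 5)/12 (degree 2 ≤ 2).
Then R = B(k−1)f/C = k*(k + 4)*(k + 5)/12, so s_k = R(k)·t_k = 2*k*(k + 5)/(3*(k + 2)*(k + 3)).
Verify: 8/(k**3 + 9*k**2 + 26*k + 24) matches t_k.

s_k = 2*k*(k + 5)/(3*(k + 2)*(k + 3))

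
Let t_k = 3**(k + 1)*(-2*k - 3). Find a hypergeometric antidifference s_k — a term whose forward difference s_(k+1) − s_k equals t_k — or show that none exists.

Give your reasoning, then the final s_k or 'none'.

Step 1: r(k) = 3*(2*k + 5)/(2*k + 3).
Gosper form: A/B · C(k+1)/C(k) with A=3, B=1, C=k + 3/2.
Set up (3)·f(k+1) − (1)·f(k) − (k + 3/2) = 0.
deg f ≤ 1 (via 0,0,1).
Solve for f: f(k) = k/2 (degree 1 ≤ 1).
Then R = B(k−1)f/C = k/(2*k + 3), so s_k = R(k)·t_k = -3**(k + 1)*k.
Verify: 3**(k + 1)*(-2*k - 3) matches t_k.

s_k = -3**(k + 1)*k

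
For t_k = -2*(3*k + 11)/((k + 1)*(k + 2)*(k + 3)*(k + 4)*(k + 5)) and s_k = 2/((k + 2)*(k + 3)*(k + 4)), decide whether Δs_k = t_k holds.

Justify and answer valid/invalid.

s_(k+1) = 2/((k + 3)*(k + 4)*(k + 5))
s_(k+1) − s_k = -6/((k + 2)*(k + 3)*(k + 4)*(k + 5))
(s_(k+1) − s_k) − t_k = 16/((k + 1)*(k + 2)*(k + 3)*(k + 4)*(k + 5))

Invalid: residual 16/(k**5 + 15*k**4 + 85*k**3 + 225*k**2 + 274*k + 120) ≠ 0.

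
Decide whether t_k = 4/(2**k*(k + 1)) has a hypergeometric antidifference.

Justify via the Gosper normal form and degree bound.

No — negative degree bound, so no certificate f.

r(k) = (k + 1)/(2*(k + 2)) after simplifying.
Factor: A=k/2 + 1/2; B=k + 2; C=1.
Set up (k/2 + 1/2)·f(k+1) − (k + 1)·f(k) − (1) = 0.
d = -1 from the (1,1,0) case.
deg f ≤ -1 is impossible — no certificate.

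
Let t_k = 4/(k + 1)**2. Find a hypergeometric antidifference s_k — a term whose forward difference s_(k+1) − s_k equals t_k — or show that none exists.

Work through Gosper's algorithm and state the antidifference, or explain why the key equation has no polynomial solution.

Compute t_(k+1)/t_k: get (k + 1)**2/(k + 2)**2.
Gosper form: A/B · C(k+1)/C(k) with A=k**2 + 2*k + 1, B=k**2 + 4*k + 4, C=1.
Set up (k**2 + 2*k + 1)·f(k+1) − (k**2 + 2*k + 1)·f(k) − (1) = 0.
Degrees (2,2,0) ⇒ d ≤ 0.
f = c0 ⇒ A·f(k+1) − B(k−1)·f(k) − C = -1. The system {-1 = 0} is inconsistent; no antidifference.

none — t_k is not Gosper-summable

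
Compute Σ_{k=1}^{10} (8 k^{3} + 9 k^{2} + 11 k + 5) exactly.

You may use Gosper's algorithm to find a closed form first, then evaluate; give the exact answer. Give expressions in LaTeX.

Σ = 28320

Ratio r(k) = (8*k**3 + 33*k**2 + 53*k + 33)/(8*k**3 + 9*k**2 + 11*k + 5).
Gosper form: A/B · C(k+1)/C(k) with A=1, B=1, C=k**3 + 9*k**2/8 + 11*k/8 + 5/8.
Key eq: (1)·f(k+1) = (1)·f(k) + (k**3 + 9*k**2/8 + 11*k/8 + 5/8).
Bound: deg f ≤ 4.
Solve for f: f(k) = k*(2*k**3 - k**2 + 3*k + 1)/8 (degree 4 ≤ 4).
So s_k = (B(k−1)f/C)·t_k = (k*(2*k**3 - k**2 + 3*k + 1)/(8*k**3 + 9*k**2 + 11*k + 5))·t_k = k*(2*k**3 - k**2 + 3*k + 1).
s_(k+1) − s_k = 8*k**3 + 9*k**2 + 11*k + 5 = t_k.
Telescoping: Σ = s_(11) − s_(1) = 28325 − (5) = 28320.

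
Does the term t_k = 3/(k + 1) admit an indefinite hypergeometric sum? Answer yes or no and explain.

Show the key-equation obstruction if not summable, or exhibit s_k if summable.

No — key equation has no polynomial f.

Ratio r(k) = (k + 1)/(k + 2).
Factor: A=k + 1; B=k + 2; C=1.
Key eq: (k + 1)·f(k+1) = (k + 1)·f(k) + (1).
From deg A=1, deg B=1, deg C=0: d=0.
Generic f = c0 gives residual -1; -1 = 0 cannot hold, so t_k is not Gosper-summable.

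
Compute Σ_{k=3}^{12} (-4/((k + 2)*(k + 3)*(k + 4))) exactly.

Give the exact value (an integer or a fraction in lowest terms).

t_(k+1)/t_k = (k + 2)/(k + 5).
Take A(k)=k + 2, B(k)=k + 5, C(k)=1.
Key eq: (k + 2)·f(k+1) = (k + 4)·f(k) + (1).
Degrees (1,1,0) ⇒ d ≤ 2.
Solving with deg f ≤ 2: f(k) = k*(k + 5)/12.
R(k) = B(k−1)·f(k)/C(k) = k*(k + 4)*(k + 5)/12; s_k = R·t_k = k*(-k - 5)/(3*(k + 2)*(k + 3)).
Δs = -4/(k**3 + 9*k**2 + 26*k + 24), as required.
Sum = s_(13) − s_(3); s_(13) = -13/40, s_(3) = -4/15 ⇒ -7/120.

Σ = -7/120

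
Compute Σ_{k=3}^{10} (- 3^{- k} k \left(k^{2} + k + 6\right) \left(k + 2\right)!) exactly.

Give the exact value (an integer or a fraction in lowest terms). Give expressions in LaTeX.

r(k) = (k + 1)*(k + 3)*(k + (k + 1)**2 + 7)/(3*k*(k**2 + k + 6)) after simplifying.
Gosper form: A/B · C(k+1)/C(k) with A=k/3 + 1, B=1, C=k**3 + k**2 + 6*k.
Set up (k/3 + 1)·f(k+1) − (1)·f(k) − (k**3 + k**2 + 6*k) = 0.
deg f ≤ 2 (via 1,0,3).
A polynomial solution: f(k) = 3*k*(k - 1).
Certificate R = B(k−1)f/C = 3*(k - 1)/(k**2 + k + 6) gives s_k = -3**(1 - k)*k*(k - 1)*factorial(k + 2).
Δs = -k*(k**2 + k + 6)*factorial(k + 2)/3**k, as required.
Σ_(k=3)^(10) t_k = s_(11) − s_(3) = -2818816000/243 − (-80) = -2818796560/243.

Σ = -2818796560/243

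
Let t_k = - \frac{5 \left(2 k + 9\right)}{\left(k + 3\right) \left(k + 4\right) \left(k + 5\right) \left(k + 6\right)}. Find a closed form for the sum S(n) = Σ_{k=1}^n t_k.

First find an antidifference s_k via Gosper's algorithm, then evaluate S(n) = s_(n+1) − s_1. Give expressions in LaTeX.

S(n) = \frac{5 n \left(- n - 10\right)}{24 \left(n^{2} + 10 n + 24\right)}

Step 1: r(k) = (k + 3)*(2*k + 11)/((k + 7)*(2*k + 9)).
Take A(k)=k + 3, B(k)=k + 7, C(k)=k + 9/2.
Need (k + 3)·f(k+1) − (k + 6)·f(k) = k + 9/2.
Bound: deg f ≤ 3.
Coefficient equations give f(k) = k*(k + 4)*(k + 8)/30.
Get s_k = R·t_k = k*(-k - 8)/(3*(k**2 + 8*k + 15)) with R(k) = B(k−1)f(k)/C(k) = k*(k + 4)*(k + 6)*(k + 8)/(15*(2*k + 9)).
s_(k+1) − s_k = 5*(-2*k - 9)/(k**4 + 18*k**3 + 119*k**2 + 342*k + 360) = t_k.
s_(n+1) = (-n**2 - 10*n - 9)/(3*(n**2 + 10*n + 24)) and s_(1) = -1/8, so S(n) = 5*n*(-n - 10)/(24*(n**2 + 10*n + 24)).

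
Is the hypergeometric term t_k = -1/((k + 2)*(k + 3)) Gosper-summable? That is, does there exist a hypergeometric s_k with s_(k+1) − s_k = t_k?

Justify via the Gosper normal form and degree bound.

Yes. s_k = -k/(2*k + 4).

r(k) = (k + 2)/(k + 4) after simplifying.
A = k + 2, B = k + 4, C = 1.
Need (k + 2)·f(k+1) − (k + 3)·f(k) = 1.
Degrees (1,1,0) ⇒ d ≤ 1.
A polynomial solution: f(k) = k/2.
R(k) = B(k−1)·f(k)/C(k) = k*(k + 3)/2; s_k = R·t_k = -k/(2*k + 4).
Check: Δs_k = -1/(k**2 + 5*k + 6). ✓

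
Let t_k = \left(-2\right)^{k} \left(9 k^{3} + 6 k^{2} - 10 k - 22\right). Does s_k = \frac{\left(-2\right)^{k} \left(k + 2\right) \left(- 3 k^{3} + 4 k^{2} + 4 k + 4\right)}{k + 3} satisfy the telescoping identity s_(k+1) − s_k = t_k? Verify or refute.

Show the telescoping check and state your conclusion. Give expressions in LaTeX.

s_(k+1) = (-2)**(k + 1)*(-3*k**4 - 14*k**3 - 12*k**2 + 18*k + 27)/(k + 4)
s_(k+1) − s_k = (-2)**k*(9*k**5 + 60*k**4 + 104*k**3 - 24*k**2 - 218*k - 194)/(k**2 + 7*k + 12)
(s_(k+1) − s_k) − t_k = (-2)**k*(-9*k**4 - 36*k**3 - 4*k**2 + 56*k + 70)/(k**2 + 7*k + 12)

Invalid: residual \frac{\left(-2\right)^{k} \left(- 9 k^{4} - 36 k^{3} - 4 k^{2} + 56 k + 70\right)}{k^{2} + 7 k + 12} ≠ 0.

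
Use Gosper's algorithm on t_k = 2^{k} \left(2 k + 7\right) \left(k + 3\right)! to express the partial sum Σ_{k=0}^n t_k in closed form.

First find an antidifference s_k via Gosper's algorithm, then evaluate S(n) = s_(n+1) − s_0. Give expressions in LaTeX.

S(n) = 2 \cdot 2^{n} \left(n + 4\right)! - 6

t_(k+1)/t_k = 2*(k + 4)*(2*k + 9)/(2*k + 7).
A = 2*k + 8, B = 1, C = k + 7/2.
Key eq: (2*k + 8)·f(k+1) = (1)·f(k) + (k + 7/2).
Bound: deg f ≤ 0.
Solving with deg f ≤ 0: f(k) = 1/2.
Get s_k = R·t_k = 2**k*factorial(k + 3) with R(k) = B(k−1)f(k)/C(k) = 1/(2*k + 7).
Δs = 2**k*(2*k + 7)*factorial(k + 3), as required.
Σ_(k=0)^n t_k = s_(n+1) − s_(0) = (2**(n + 1)*factorial(n + 4)) − (6), i.e. 2*2**n*factorial(n + 4) - 6.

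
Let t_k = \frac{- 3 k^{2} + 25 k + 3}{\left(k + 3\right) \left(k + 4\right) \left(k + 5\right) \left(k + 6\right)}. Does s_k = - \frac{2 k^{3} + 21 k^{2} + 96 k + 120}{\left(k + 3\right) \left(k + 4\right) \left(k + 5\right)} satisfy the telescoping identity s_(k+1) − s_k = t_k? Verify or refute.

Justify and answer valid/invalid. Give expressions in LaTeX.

valid; difference matches t_k

s_(k+1) = (-96*k - 2*(k + 1)**3 - 21*(k + 1)**2 - 216)/((k + 4)*(k + 5)*(k + 6))
s_(k+1) − s_k = (-3*k**2 + 25*k + 3)/(k**4 + 18*k**3 + 119*k**2 + 342*k + 360)
(s_(k+1) − s_k) − t_k = 0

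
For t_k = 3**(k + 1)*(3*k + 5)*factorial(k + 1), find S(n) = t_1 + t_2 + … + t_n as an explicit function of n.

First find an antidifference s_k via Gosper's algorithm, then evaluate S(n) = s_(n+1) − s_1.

Ratio r(k) = 3*(k + 2)*(3*k + 8)/(3*k + 5).
Factor: A=3*k + 6; B=1; C=k + 5/3.
f must satisfy (3*k + 6)·f(k+1) − (1)·f(k) = k + 5/3.
From deg A=1, deg B=0, deg C=1: d=0.
Coefficient equations give f(k) = 1/3.
So s_k = (B(k−1)f/C)·t_k = (1/(3*k + 5))·t_k = 3**(k + 1)*factorial(k + 1).
Δs = 3**(k + 1)*(3*k + 5)*factorial(k + 1), as required.
Telescope: S(n) = s_(n+1) − s_(1) = 3**(n + 2)*factorial(n + 2) − (18) = 9*3**n*factorial(n + 2) - 18.

S(n) = 9*3**n*factorial(n + 2) - 18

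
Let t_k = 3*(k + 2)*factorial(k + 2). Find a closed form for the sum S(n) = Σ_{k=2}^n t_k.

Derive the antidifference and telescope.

S(n) = 3*factorial(n + 3) - 72

Ratio r(k) = (k + 3)**2/(k + 2).
Normal form (A,B,C) = (k + 3, 1, k + 2).
Key eq: (k + 3)·f(k+1) = (1)·f(k) + (k + 2).
From deg A=1, deg B=0, deg C=1: d=0.
Solve for f: f(k) = 1 (degree 0 ≤ 0).
Certificate R = B(k−1)f/C = 1/(k + 2) gives s_k = 3*factorial(k + 2).
Check: Δs_k = 3*(k + 2)*factorial(k + 2). ✓
s_(n+1) = 3*factorial(n + 3) and s_(2) = 72, so S(n) = 3*factorial(n + 3) - 72.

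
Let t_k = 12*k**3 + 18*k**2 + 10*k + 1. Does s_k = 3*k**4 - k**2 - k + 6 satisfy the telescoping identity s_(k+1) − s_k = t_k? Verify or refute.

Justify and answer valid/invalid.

s_(k+1) = -k + 3*(k + 1)**4 - (k + 1)**2 + 5
s_(k+1) − s_k = 12*k**3 + 18*k**2 + 10*k + 1
(s_(k+1) − s_k) − t_k = 0

Valid: the claim telescopes to t_k.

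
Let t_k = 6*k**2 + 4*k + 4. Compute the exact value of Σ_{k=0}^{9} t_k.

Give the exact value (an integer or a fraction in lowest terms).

r(k) = (3*k**2 + 8*k + 7)/(3*k**2 + 2*k + 2) after simplifying.
Normal form (A,B,C) = (1, 1, k**2 + 2*k/3 + 2/3).
Solve (1)·f(k+1) − (1)·f(k) = k**2 + 2*k/3 + 2/3.
Degrees (0,0,2) ⇒ d ≤ 3.
Match coefficients ⇒ f(k) = k*(2*k**2 - k + 3)/6.
Then R = B(k−1)f/C = k*(2*k**2 - k + 3)/(2*(3*k**2 + 2*k + 2)), so s_k = R(k)·t_k = k*(2*k**2 - k + 3).
Verify: 6*k**2 + 4*k + 4 matches t_k.
Evaluate s at k=10 and k=0: 1930 and 0; difference 1930.

Σ = 1930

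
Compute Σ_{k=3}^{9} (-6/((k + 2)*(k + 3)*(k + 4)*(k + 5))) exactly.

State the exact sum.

r(k) = (k + 2)/(k + 6) after simplifying.
Gosper form: A/B · C(k+1)/C(k) with A=k + 2, B=k + 6, C=1.
Key eq: (k + 2)·f(k+1) = (k + 5)·f(k) + (1).
Degrees (1,1,0) ⇒ d ≤ 3.
Match coefficients ⇒ f(k) = k*(k**2 + 9*k + 26)/72.
R(k) = B(k−1)·f(k)/C(k) = k*(k + 5)*(k**2 + 9*k + 26)/72; s_k = R·t_k = k*(-k**2 - 9*k - 26)/(12*(k + 2)*(k + 3)*(k + 4)).
Verify: -6/(k**4 + 14*k**3 + 71*k**2 + 154*k + 120) matches t_k.
Sum = s_(10) − s_(3); s_(10) = -15/182, s_(3) = -31/420 ⇒ -47/5460.

Σ = -47/5460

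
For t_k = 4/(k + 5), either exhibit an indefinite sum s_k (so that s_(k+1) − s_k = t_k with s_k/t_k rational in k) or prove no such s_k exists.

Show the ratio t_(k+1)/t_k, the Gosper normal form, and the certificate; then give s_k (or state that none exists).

Step 1: r(k) = (k + 5)/(k + 6).
Take A(k)=k + 5, B(k)=k + 6, C(k)=1.
Set up (k + 5)·f(k+1) − (k + 5)·f(k) − (1) = 0.
deg f ≤ 0 (via 1,1,0).
f = c0 ⇒ A·f(k+1) − B(k−1)·f(k) − C = -1. The system {-1 = 0} is inconsistent; no antidifference.

no hypergeometric antidifference exists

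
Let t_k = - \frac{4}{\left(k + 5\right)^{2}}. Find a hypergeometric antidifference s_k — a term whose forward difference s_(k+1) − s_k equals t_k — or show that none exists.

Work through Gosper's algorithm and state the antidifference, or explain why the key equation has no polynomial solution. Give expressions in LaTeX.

t_(k+1)/t_k = (k + 5)**2/(k + 6)**2.
Normal form (A,B,C) = (k**2 + 10*k + 25, k**2 + 12*k + 36, 1).
Solve (k**2 + 10*k + 25)·f(k+1) − (k**2 + 10*k + 25)·f(k) = 1.
d = 0 from the (2,2,0) case.
f = c0 ⇒ A·f(k+1) − B(k−1)·f(k) − C = -1. The system {-1 = 0} is inconsistent; no antidifference.

not Gosper-summable; s_k does not exist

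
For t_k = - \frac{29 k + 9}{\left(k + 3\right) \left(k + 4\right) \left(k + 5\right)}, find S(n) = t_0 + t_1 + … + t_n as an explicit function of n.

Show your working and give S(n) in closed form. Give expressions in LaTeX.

t_(k+1)/t_k = (k + 3)*(29*k + 38)/((k + 6)*(29*k + 9)).
Normal form (A,B,C) = (k + 3, k + 6, k + 9/29).
Key eq: (k + 3)·f(k+1) = (k + 5)·f(k) + (k + 9/29).
deg f ≤ 2 (via 1,1,1).
Coefficient equations give f(k) = k*(4*k - 1)/29.
R(k) = B(k−1)·f(k)/C(k) = k*(k + 5)*(4*k - 1)/(29*k + 9); s_k = R·t_k = k*(1 - 4*k)/((k + 3)*(k + 4)).
s_(k+1) − s_k = (-29*k - 9)/(k**3 + 12*k**2 + 47*k + 60) = t_k.
Evaluate: s_(n+1) = (-4*n**2 - 7*n - 3)/(n**2 + 9*n + 20); subtract s_(0) = 0 ⇒ S(n) = (-4*n**2 - 7*n - 3)/(n**2 + 9*n + 20).

S(n) = \frac{- 4 n^{2} - 7 n - 3}{n^{2} + 9 n + 20}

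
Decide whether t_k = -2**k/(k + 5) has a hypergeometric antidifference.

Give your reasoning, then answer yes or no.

r(k) = 2*(k + 5)/(k + 6) after simplifying.
So A=2*k + 10 and B=k + 6, with C=1.
f must satisfy (2*k + 10)·f(k+1) − (k + 5)·f(k) = 1.
d = -1 from the (1,1,0) case.
Negative degree bound (-1): no f exists, t_k not Gosper-summable.

No. Not Gosper-summable.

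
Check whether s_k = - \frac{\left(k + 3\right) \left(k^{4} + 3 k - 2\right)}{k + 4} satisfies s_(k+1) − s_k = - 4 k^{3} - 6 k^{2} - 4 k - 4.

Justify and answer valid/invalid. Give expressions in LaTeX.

s_(k+1) = -(k + 4)*(3*k + (k + 1)**4 + 1)/(k + 5)
s_(k+1) − s_k = (-4*k**5 - 39*k**4 - 116*k**3 - 132*k**2 - 99*k - 62)/(k**2 + 9*k + 20)
(s_(k+1) − s_k) − t_k = (3*k**4 + 22*k**3 + 28*k**2 + 17*k + 18)/(k**2 + 9*k + 20)

Invalid: residual \frac{3 k^{4} + 22 k^{3} + 28 k^{2} + 17 k + 18}{k^{2} + 9 k + 20} ≠ 0.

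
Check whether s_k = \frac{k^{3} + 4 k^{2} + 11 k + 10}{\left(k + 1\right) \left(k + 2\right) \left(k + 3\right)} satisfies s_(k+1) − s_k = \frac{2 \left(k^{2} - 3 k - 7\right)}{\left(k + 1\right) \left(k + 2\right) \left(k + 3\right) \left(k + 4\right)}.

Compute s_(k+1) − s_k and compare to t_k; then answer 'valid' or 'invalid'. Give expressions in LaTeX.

Valid — Δs_k = t_k.

s_(k+1) = (11*k + (k + 1)**3 + 4*(k + 1)**2 + 21)/((k + 2)*(k + 3)*(k + 4))
s_(k+1) − s_k = 2*(k**2 - 3*k - 7)/(k**4 + 10*k**3 + 35*k**2 + 50*k + 24)
(s_(k+1) − s_k) − t_k = 0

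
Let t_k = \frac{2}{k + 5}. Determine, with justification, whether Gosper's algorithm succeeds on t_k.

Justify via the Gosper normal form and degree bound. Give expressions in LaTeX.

No. Not Gosper-summable.

Compute t_(k+1)/t_k: get (k + 5)/(k + 6).
So A=k + 5 and B=k + 6, with C=1.
Solve (k + 5)·f(k+1) − (k + 5)·f(k) = 1.
deg f ≤ 0 (via 1,1,0).
Generic f = c0 gives residual -1; -1 = 0 cannot hold, so t_k is not Gosper-summable.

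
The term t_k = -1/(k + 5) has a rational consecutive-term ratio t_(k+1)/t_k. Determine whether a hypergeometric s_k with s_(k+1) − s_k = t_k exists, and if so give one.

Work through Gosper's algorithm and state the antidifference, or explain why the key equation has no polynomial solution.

none (Gosper's algorithm certifies no s_k)

Compute t_(k+1)/t_k: get (k + 5)/(k + 6).
Normal form (A,B,C) = (k + 5, k + 6, 1).
Need (k + 5)·f(k+1) − (k + 5)·f(k) = 1.
Degrees (1,1,0) ⇒ d ≤ 0.
f = c0 ⇒ A·f(k+1) − B(k−1)·f(k) − C = -1. The system {-1 = 0} is inconsistent; no antidifference.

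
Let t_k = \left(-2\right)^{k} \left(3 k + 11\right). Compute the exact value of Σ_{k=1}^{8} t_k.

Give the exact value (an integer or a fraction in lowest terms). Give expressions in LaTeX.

Σ = 6136

t_(k+1)/t_k = 2*(-3*k - 14)/(3*k + 11).
Take A(k)=-2, B(k)=1, C(k)=k + 11/3.
Set up (-2)·f(k+1) − (1)·f(k) − (k + 11/3) = 0.
Bound: deg f ≤ 1.
Coefficient equations give f(k) = -(k + 3)/3.
Get s_k = R·t_k = (-2)**k*(-k - 3) with R(k) = B(k−1)f(k)/C(k) = -(k + 3)/(3*k + 11).
Check: Δs_k = (-2)**k*(3*k + 11). ✓
Σ_(k=1)^(8) t_k = s_(9) − s_(1) = 6144 − (8) = 6136.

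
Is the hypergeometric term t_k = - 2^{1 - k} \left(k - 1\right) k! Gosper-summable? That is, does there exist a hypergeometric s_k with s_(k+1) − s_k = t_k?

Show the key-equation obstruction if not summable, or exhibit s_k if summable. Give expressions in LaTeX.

t_(k+1)/t_k = k*(k + 1)/(2*(k - 1)).
So A=k/2 + 1/2 and B=1, with C=k - 1.
f must satisfy (k/2 + 1/2)·f(k+1) − (1)·f(k) = k - 1.
d = 0 from the (1,0,1) case.
A polynomial solution: f(k) = 2.
Certificate R = B(k−1)f/C = 2/(k - 1) gives s_k = -2**(2 - k)*factorial(k).
s_(k+1) − s_k = -2**(1 - k)*(k - 1)*factorial(k) = t_k.

Yes. s_k = - 2^{2 - k} k!.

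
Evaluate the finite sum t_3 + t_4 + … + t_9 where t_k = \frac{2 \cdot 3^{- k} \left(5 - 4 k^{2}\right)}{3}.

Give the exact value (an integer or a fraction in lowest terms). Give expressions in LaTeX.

The ratio is (4*(k + 1)**2 - 5)/(3*(4*k**2 - 5)).
A = 1/3, B = 1, C = k**2 - 5/4.
Solve (1/3)·f(k+1) − (1)·f(k) = k**2 - 5/4.
Bound: deg f ≤ 2.
Match coefficients ⇒ f(k) = -3*(4*k**2 + 4*k - 1)/8.
Certificate R = B(k−1)f/C = -3*(4*k**2 + 4*k - 1)/(2*(4*k**2 - 5)) gives s_k = (4*k**2 + 4*k - 1)/3**k.
Verify: 2*(5 - 4*k**2)/(3*3**k) matches t_k.
Evaluate s at k=10 and k=3: 439/59049 and 47/27; difference -102350/59049.

Σ = -102350/59049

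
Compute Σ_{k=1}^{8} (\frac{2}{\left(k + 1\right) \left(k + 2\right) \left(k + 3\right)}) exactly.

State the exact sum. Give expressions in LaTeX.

Compute t_(k+1)/t_k: get (k + 1)/(k + 4).
Take A(k)=k + 1, B(k)=k + 4, C(k)=1.
Set up (k + 1)·f(k+1) − (k + 3)·f(k) − (1) = 0.
Degrees (1,1,0) ⇒ d ≤ 2.
Solve for f: f(k) = k*(k + 3)/4 (degree 2 ≤ 2).
Then R = B(k−1)f/C = k*(k + 3)**2/4, so s_k = R(k)·t_k = k*(k + 3)/(2*(k + 1)*(k + 2)).
Check: Δs_k = 2/(k**3 + 6*k**2 + 11*k + 6). ✓
Telescoping: Σ = s_(9) − s_(1) = 27/55 − (1/3) = 26/165.

Σ = 26/165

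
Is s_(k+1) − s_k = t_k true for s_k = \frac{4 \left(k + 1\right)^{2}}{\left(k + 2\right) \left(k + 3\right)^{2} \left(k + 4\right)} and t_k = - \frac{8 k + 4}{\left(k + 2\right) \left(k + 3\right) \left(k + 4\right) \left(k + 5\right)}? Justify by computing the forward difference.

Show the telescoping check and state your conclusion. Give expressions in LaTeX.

s_(k+1) = 4*(k + 2)**2/((k + 3)*(k + 4)**2*(k + 5))
s_(k+1) − s_k = 4*(-(k + 1)**2*(k + 4)*(k + 5) + (k + 2)**3*(k + 3))/((k + 2)*(k + 3)**2*(k + 4)**2*(k + 5))
(s_(k+1) − s_k) − t_k = 8*(3*k**2 + 13*k + 8)/(k**6 + 21*k**5 + 181*k**4 + 819*k**3 + 2050*k**2 + 2688*k + 1440)

Invalid: residual \frac{8 \left(3 k^{2} + 13 k + 8\right)}{k^{6} + 21 k^{5} + 181 k^{4} + 819 k^{3} + 2050 k^{2} + 2688 k + 1440} ≠ 0.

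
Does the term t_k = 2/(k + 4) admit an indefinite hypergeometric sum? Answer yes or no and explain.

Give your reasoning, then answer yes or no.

No; the coefficient equations for f are inconsistent.

t_(k+1)/t_k = (k + 4)/(k + 5).
Take A(k)=k + 4, B(k)=k + 5, C(k)=1.
f must satisfy (k + 4)·f(k+1) − (k + 4)·f(k) = 1.
Bound: deg f ≤ 0.
Write f(k) = c0. Then LHS − RHS = -1, requiring -1 = 0: contradictory. No certificate.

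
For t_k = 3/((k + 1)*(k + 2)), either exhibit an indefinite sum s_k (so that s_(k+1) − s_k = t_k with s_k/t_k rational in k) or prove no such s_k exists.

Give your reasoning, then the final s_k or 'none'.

Compute t_(k+1)/t_k: get (k + 1)/(k + 3).
A = k + 1, B = k + 3, C = 1.
Solve (k + 1)·f(k+1) − (k + 2)·f(k) = 1.
Degrees (1,1,0) ⇒ d ≤ 1.
Match coefficients ⇒ f(k) = k.
Get s_k = R·t_k = 3*k/(k + 1) with R(k) = B(k−1)f(k)/C(k) = k*(k + 2).
Verify: 3/(k**2 + 3*k + 2) matches t_k.

s_k = 3*k/(k + 1)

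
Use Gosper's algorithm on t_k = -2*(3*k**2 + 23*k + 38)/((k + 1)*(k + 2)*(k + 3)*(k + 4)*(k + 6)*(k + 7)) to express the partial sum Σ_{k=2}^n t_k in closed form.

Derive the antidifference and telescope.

S(n) = (-n**3 - 13*n**2 - 50*n + 64)/(60*(n**3 + 13*n**2 + 50*n + 56))

The ratio is (k + 1)*(k + 6)*(23*k + 3*(k + 1)**2 + 61)/((k + 5)*(k + 8)*(3*k**2 + 23*k + 38)).
Normal form (A,B,C) = (k + 1, k + 8, k**3 + 38*k**2/3 + 51*k + 190/3).
f must satisfy (k + 1)·f(k+1) − (k + 7)·f(k) = k**3 + 38*k**2/3 + 51*k + 190/3.
From deg A=1, deg B=1, deg C=3: d=6.
Coefficient equations give f(k) = k*(k + 2)*(k + 4)*(k + 5)*(k**2 + 10*k + 27)/54.
Certificate R = B(k−1)f/C = k*(k + 2)*(k + 4)*(k + 7)*(k**2 + 10*k + 27)/(18*(3*k**2 + 23*k + 38)) gives s_k = k*(-k**2 - 10*k - 27)/(9*(k**3 + 10*k**2 + 27*k + 18)).
Verify: 2*(-3*k**2 - 23*k - 38)/(k**6 + 23*k**5 + 207*k**4 + 925*k**3 + 2144*k**2 + 2412*k + 1008) matches t_k.
s_(n+1) = (-n**3 - 13*n**2 - 50*n - 38)/(9*(n**3 + 13*n**2 + 50*n + 56)) and s_(2) = -17/180, so S(n) = (-n**3 - 13*n**2 - 50*n + 64)/(60*(n**3 + 13*n**2 + 50*n + 56)).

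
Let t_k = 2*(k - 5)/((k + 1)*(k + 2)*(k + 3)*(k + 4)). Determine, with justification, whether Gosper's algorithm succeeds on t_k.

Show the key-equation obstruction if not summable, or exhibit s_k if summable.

The ratio is (k - 4)*(k + 1)/((k - 5)*(k + 5)).
Take A(k)=k + 1, B(k)=k + 5, C(k)=k - 5.
Solve (k + 1)·f(k+1) − (k + 4)·f(k) = k - 5.
d = 3 from the (1,1,1) case.
A polynomial solution: f(k) = -k*(k**2 + 6*k + 13)/4.
R(k) = B(k−1)·f(k)/C(k) = -k*(k + 4)*(k**2 + 6*k + 13)/(4*(k - 5)); s_k = R·t_k = k*(-k**2 - 6*k - 13)/(2*(k + 1)*(k + 2)*(k + 3)).
Δs = 2*(k - 5)/(k**4 + 10*k**3 + 35*k**2 + 50*k + 24), as required.

Yes. s_k = k*(-k**2 - 6*k - 13)/(2*(k + 1)*(k + 2)*(k + 3)).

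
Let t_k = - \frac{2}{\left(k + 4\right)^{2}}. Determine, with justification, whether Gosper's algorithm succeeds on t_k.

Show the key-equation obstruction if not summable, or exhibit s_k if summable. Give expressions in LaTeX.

Ratio r(k) = (k + 4)**2/(k + 5)**2.
Gosper form: A/B · C(k+1)/C(k) with A=k**2 + 8*k + 16, B=k**2 + 10*k + 25, C=1.
Solve (k**2 + 8*k + 16)·f(k+1) − (k**2 + 8*k + 16)·f(k) = 1.
Bound: deg f ≤ 0.
f = c0 ⇒ A·f(k+1) − B(k−1)·f(k) − C = -1. The system {-1 = 0} is inconsistent; no antidifference.

No. Not Gosper-summable.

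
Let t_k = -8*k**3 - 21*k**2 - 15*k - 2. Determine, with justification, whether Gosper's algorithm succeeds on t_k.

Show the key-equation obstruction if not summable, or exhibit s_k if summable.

t_(k+1)/t_k = (8*k**3 + 45*k**2 + 81*k + 46)/(8*k**3 + 21*k**2 + 15*k + 2).
Gosper form: A/B · C(k+1)/C(k) with A=1, B=1, C=k**3 + 21*k**2/8 + 15*k/8 + 1/4.
Need (1)·f(k+1) − (1)·f(k) = k**3 + 21*k**2/8 + 15*k/8 + 1/4.
Degrees (0,0,3) ⇒ d ≤ 4.
A polynomial solution: f(k) = k*(k + 1)*(2*k**2 + k - 2)/8.
Certificate R = B(k−1)f/C = k*(2*k**2 + k - 2)/(8*k**2 + 13*k + 2) gives s_k = k*(-2*k**3 - 3*k**2 + k + 2).
Δs = -8*k**3 - 21*k**2 - 15*k - 2, as required.

Yes. s_k = k*(-2*k**3 - 3*k**2 + k + 2).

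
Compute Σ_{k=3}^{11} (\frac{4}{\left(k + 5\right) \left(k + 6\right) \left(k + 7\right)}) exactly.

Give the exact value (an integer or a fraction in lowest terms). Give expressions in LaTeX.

r(k) = (k + 5)/(k + 8) after simplifying.
Normal form (A,B,C) = (k + 5, k + 8, 1).
Solve (k + 5)·f(k+1) − (k + 7)·f(k) = 1.
deg f ≤ 2 (via 1,1,0).
Match coefficients ⇒ f(k) = k*(k + 11)/60.
Get s_k = R·t_k = k*(k + 11)/(15*(k + 5)*(k + 6)) with R(k) = B(k−1)f(k)/C(k) = k*(k + 7)*(k + 11)/60.
Check: Δs_k = 4/(k**3 + 18*k**2 + 107*k + 210). ✓
Σ_(k=3)^(11) t_k = s_(12) − s_(3) = 46/765 − (7/180) = 13/612.

Σ = 13/612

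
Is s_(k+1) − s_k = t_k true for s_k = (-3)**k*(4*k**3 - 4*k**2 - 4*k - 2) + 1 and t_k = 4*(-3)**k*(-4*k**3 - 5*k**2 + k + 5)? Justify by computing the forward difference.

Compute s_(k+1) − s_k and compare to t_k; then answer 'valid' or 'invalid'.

s_(k+1) = (-3)**(k + 1)*(-4*k + 4*(k + 1)**3 - 4*(k + 1)**2 - 6) + 1
s_(k+1) − s_k = 4*(-3)**k*(-4*k**3 - 5*k**2 + k + 5)
(s_(k+1) − s_k) − t_k = 0

valid; difference matches t_k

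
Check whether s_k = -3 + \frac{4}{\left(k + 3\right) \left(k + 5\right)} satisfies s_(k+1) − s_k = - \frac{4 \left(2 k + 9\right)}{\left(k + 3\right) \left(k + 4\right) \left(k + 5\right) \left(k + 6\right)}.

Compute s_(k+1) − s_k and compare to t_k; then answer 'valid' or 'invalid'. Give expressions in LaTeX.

s_(k+1) = -3 + 4/((k + 4)*(k + 6))
s_(k+1) − s_k = 4*(-2*k - 9)/(k**4 + 18*k**3 + 119*k**2 + 342*k + 360)
(s_(k+1) − s_k) − t_k = 0

Valid — Δs_k = t_k.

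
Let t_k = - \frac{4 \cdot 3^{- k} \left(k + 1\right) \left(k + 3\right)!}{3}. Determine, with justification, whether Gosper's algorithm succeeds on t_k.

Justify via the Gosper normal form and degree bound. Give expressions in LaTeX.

t_(k+1)/t_k = (k + 2)*(k + 4)/(3*(k + 1)).
So A=k/3 + 4/3 and B=1, with C=k + 1.
Solve (k/3 + 4/3)·f(k+1) − (1)·f(k) = k + 1.
deg f ≤ 0 (via 1,0,1).
Solve for f: f(k) = 3 (degree 0 ≤ 0).
Get s_k = R·t_k = -4*factorial(k + 3)/3**k with R(k) = B(k−1)f(k)/C(k) = 3/(k + 1).
s_(k+1) − s_k = -4*(k + 1)*factorial(k + 3)/(3*3**k) = t_k.

Yes. s_k = - 4 \cdot 3^{- k} \left(k + 3\right)!.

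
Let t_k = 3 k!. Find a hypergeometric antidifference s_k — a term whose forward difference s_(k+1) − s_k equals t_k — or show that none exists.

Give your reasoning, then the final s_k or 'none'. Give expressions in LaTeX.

The ratio is k + 1.
So A=k + 1 and B=1, with C=1.
Need (k + 1)·f(k+1) − (1)·f(k) = 1.
Degrees (1,0,0) ⇒ d ≤ -1.
Bound -1 < 0, so the key equation has no polynomial solution.

no hypergeometric antidifference exists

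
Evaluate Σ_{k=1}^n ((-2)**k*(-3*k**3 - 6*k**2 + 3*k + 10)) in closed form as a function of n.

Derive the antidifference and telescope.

S(n) = -2*(-2)**n*n**3 - 6*(-2)**n*n**2 + 8*(-2)**n - 8

Step 1: r(k) = 2*(-3*k**3 - 15*k**2 - 18*k + 4)/(3*k**3 + 6*k**2 - 3*k - 10).
Gosper form: A/B · C(k+1)/C(k) with A=-2, B=1, C=k**3 + 2*k**2 - k - 10/3.
Solve (-2)·f(k+1) − (1)·f(k) = k**3 + 2*k**2 - k - 10/3.
Degrees (0,0,3) ⇒ d ≤ 3.
Solve for f: f(k) = -(k - 2)*(k + 1)**2/3 (degree 3 ≤ 3).
So s_k = (B(k−1)f/C)·t_k = (-(k - 2)*(k + 1)**2/(3*k**3 + 6*k**2 - 3*k - 10))·t_k = (-2)**k*(k**3 - 3*k - 2).
Check: Δs_k = (-2)**k*(-k**3 + 9*k - 2*(k + 1)**3 + 12). ✓
Σ_(k=1)^n t_k = s_(n+1) − s_(1) = ((-2)**(n + 1)*(n**3 + 3*n**2 - 4)) − (8), i.e. -2*(-2)**n*n**3 - 6*(-2)**n*n**2 + 8*(-2)**n - 8.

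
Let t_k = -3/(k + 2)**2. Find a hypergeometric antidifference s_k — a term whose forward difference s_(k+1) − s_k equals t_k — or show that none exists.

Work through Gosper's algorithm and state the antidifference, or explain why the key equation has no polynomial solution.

not Gosper-summable; s_k does not exist

r(k) = (k + 2)**2/(k + 3)**2 after simplifying.
A = k**2 + 4*k + 4, B = k**2 + 6*k + 9, C = 1.
Solve (k**2 + 4*k + 4)·f(k+1) − (k**2 + 4*k + 4)·f(k) = 1.
From deg A=2, deg B=2, deg C=0: d=0.
Put f(k) = c0: A·f(k+1) − B(k−1)·f(k) − C = -1; need -1 = 0 — inconsistent ⇒ no f, not summable.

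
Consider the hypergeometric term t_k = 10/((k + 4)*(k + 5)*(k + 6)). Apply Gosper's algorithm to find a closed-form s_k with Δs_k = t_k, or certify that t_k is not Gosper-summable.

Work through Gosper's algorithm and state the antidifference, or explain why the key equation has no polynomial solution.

s_k = k*(k + 9)/(4*(k + 4)*(k + 5))

r(k) = (k + 4)/(k + 7) after simplifying.
Normal form (A,B,C) = (k + 4, k + 7, 1).
Key eq: (k + 4)·f(k+1) = (k + 6)·f(k) + (1).
deg f ≤ 2 (via 1,1,0).
Match coefficients ⇒ f(k) = k*(k + 9)/40.
Then R = B(k−1)f/C = k*(k + 6)*(k + 9)/40, so s_k = R(k)·t_k = k*(k + 9)/(4*(k + 4)*(k + 5)).
s_(k+1) − s_k = 10/(k**3 + 15*k**2 + 74*k + 120) = t_k.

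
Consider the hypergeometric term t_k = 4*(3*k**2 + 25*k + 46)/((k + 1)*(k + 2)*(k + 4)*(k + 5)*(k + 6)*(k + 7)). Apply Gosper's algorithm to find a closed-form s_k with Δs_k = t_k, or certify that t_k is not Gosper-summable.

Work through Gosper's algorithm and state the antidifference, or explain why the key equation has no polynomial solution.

s_k = k*(k**2 + 11*k + 34)/(6*(k**3 + 11*k**2 + 34*k + 24))

The ratio is (k + 1)*(k + 4)*(25*k + 3*(k + 1)**2 + 71)/((k + 3)*(k + 8)*(3*k**2 + 25*k + 46)).
Normal form (A,B,C) = (k + 1, k + 8, k**3 + 34*k**2/3 + 121*k/3 + 46).
Set up (k + 1)·f(k+1) − (k + 7)·f(k) − (k**3 + 34*k**2/3 + 121*k/3 + 46) = 0.
From deg A=1, deg B=1, deg C=3: d=6.
Match coefficients ⇒ f(k) = k*(k + 2)*(k + 3)*(k + 5)*(k**2 + 11*k + 34)/72.
Get s_k = R·t_k = k*(k**2 + 11*k + 34)/(6*(k**3 + 11*k**2 + 34*k + 24)) with R(k) = B(k−1)f(k)/C(k) = k*(k + 2)*(k + 5)*(k + 7)*(k**2 + 11*k + 34)/(24*(3*k**2 + 25*k + 46)).
s_(k+1) − s_k = 4*(3*k**2 + 25*k + 46)/(k**6 + 25*k**5 + 247*k**4 + 1219*k**3 + 3112*k**2 + 3796*k + 1680) = t_k.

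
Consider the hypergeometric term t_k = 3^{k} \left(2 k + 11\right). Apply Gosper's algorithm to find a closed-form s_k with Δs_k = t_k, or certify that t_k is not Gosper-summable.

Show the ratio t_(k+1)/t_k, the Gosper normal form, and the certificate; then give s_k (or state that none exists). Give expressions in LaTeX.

The ratio is 3*(2*k + 13)/(2*k + 11).
So A=3 and B=1, with C=k + 11/2.
Solve (3)·f(k+1) − (1)·f(k) = k + 11/2.
From deg A=0, deg B=0, deg C=1: d=1.
Match coefficients ⇒ f(k) = (k + 4)/2.
So s_k = (B(k−1)f/C)·t_k = ((k + 4)/(2*k + 11))·t_k = 3**k*(k + 4).
Check: Δs_k = 3**k*(2*k + 11). ✓

s_k = 3^{k} \left(k + 4\right)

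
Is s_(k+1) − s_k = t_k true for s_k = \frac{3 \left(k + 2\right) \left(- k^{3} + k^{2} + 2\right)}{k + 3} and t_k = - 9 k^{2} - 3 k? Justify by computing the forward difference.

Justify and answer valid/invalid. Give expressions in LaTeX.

s_(k+1) = 3*(k + 3)*(-(k + 1)**3 + (k + 1)**2 + 2)/(k + 4)
s_(k+1) − s_k = 3*(-3*k**4 - 20*k**3 - 32*k**2 - 9*k + 2)/(k**2 + 7*k + 12)
(s_(k+1) − s_k) − t_k = 3*(2*k**3 + 11*k**2 + 3*k + 2)/(k**2 + 7*k + 12)

Invalid: residual \frac{3 \left(2 k^{3} + 11 k^{2} + 3 k + 2\right)}{k^{2} + 7 k + 12} ≠ 0.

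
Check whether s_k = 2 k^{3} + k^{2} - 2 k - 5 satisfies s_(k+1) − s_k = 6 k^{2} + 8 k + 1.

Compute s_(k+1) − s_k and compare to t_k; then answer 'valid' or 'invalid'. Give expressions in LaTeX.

valid (s_(k+1) − s_k reduces to t_k)

s_(k+1) = 2*k**3 + 7*k**2 + 6*k - 4
s_(k+1) − s_k = 6*k**2 + 8*k + 1
(s_(k+1) − s_k) − t_k = 0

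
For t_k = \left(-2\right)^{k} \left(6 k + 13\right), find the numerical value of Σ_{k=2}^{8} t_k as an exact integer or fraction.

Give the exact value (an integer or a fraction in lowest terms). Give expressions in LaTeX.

Σ = 10780

Ratio r(k) = 2*(-6*k - 19)/(6*k + 13).
Factor: A=-2; B=1; C=k + 13/6.
Key eq: (-2)·f(k+1) = (1)·f(k) + (k + 13/6).
From deg A=0, deg B=0, deg C=1: d=1.
Match coefficients ⇒ f(k) = -(2*k + 3)/6.
Certificate R = B(k−1)f/C = -(2*k + 3)/(6*k + 13) gives s_k = (-2)**k*(-2*k - 3).
Check: Δs_k = (-2)**k*(6*k + 13). ✓
Telescoping: Σ = s_(9) − s_(2) = 10752 − (-28) = 10780.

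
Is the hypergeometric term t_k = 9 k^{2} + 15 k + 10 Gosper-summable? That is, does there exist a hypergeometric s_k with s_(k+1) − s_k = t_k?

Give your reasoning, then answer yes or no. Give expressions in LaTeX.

Yes. s_k = k \left(3 k^{2} + 3 k + 4\right).

t_(k+1)/t_k = (9*k**2 + 33*k + 34)/(9*k**2 + 15*k + 10).
Gosper form: A/B · C(k+1)/C(k) with A=1, B=1, C=k**2 + 5*k/3 + 10/9.
Need (1)·f(k+1) − (1)·f(k) = k**2 + 5*k/3 + 10/9.
deg f ≤ 3 (via 0,0,2).
Coefficient equations give f(k) = k*(3*k**2 + 3*k + 4)/9.
So s_k = (B(k−1)f/C)·t_k = (k*(3*k**2 + 3*k + 4)/(9*k**2 + 15*k + 10))·t_k = k*(3*k**2 + 3*k + 4).
Δs = 9*k**2 + 15*k + 10, as required.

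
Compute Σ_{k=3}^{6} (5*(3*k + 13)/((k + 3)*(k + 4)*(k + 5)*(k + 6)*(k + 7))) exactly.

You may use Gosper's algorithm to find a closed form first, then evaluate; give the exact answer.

Σ = 47/5616

t_(k+1)/t_k = (k + 3)*(3*k + 16)/((k + 8)*(3*k + 13)).
Factor: A=k + 3; B=k + 8; C=k + 13/3.
f must satisfy (k + 3)·f(k+1) − (k + 7)·f(k) = k + 13/3.
Bound: deg f ≤ 4.
Solving with deg f ≤ 4: f(k) = k*(k + 4)*(k**2 + 14*k + 63)/270.
R(k) = B(k−1)·f(k)/C(k) = k*(k + 4)*(k + 7)*(k**2 + 14*k + 63)/(90*(3*k + 13)); s_k = R·t_k = k*(k**2 + 14*k + 63)/(18*(k**3 + 14*k**2 + 63*k + 90)).
Check: Δs_k = 5*(3*k + 13)/(k**5 + 25*k**4 + 245*k**3 + 1175*k**2 + 2754*k + 2520). ✓
Sum = s_(7) − s_(3); s_(7) = 49/936, s_(3) = 19/432 ⇒ 47/5616.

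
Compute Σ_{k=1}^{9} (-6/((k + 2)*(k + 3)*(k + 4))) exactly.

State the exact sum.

Σ = -3/13

t_(k+1)/t_k = (k + 2)/(k + 5).
Gosper form: A/B · C(k+1)/C(k) with A=k + 2, B=k + 5, C=1.
Set up (k + 2)·f(k+1) − (k + 4)·f(k) − (1) = 0.
From deg A=1, deg B=1, deg C=0: d=2.
Solve for f: f(k) = k*(k + 5)/12 (degree 2 ≤ 2).
R(k) = B(k−1)·f(k)/C(k) = k*(k + 4)*(k + 5)/12; s_k = R·t_k = k*(-k - 5)/(2*(k + 2)*(k + 3)).
Verify: -6/(k**3 + 9*k**2 + 26*k + 24) matches t_k.
Sum = s_(10) − s_(1); s_(10) = -25/52, s_(1) = -1/4 ⇒ -3/13.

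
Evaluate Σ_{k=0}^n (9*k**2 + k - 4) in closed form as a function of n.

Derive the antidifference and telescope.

t_(k+1)/t_k = (k + 9*(k + 1)**2 - 3)/(9*k**2 + k - 4).
Normal form (A,B,C) = (1, 1, k**2 + k/9 - 4/9).
Need (1)·f(k+1) − (1)·f(k) = k**2 + k/9 - 4/9.
Bound: deg f ≤ 3.
Coefficient equations give f(k) = k*(3*k**2 - 4*k - 3)/9.
Get s_k = R·t_k = k*(3*k**2 - 4*k - 3) with R(k) = B(k−1)f(k)/C(k) = k*(3*k**2 - 4*k - 3)/(9*k**2 + k - 4).
Verify: 9*k**2 + k - 4 matches t_k.
s_(n+1) = 3*n**3 + 5*n**2 - 2*n - 4 and s_(0) = 0, so S(n) = 3*n**3 + 5*n**2 - 2*n - 4.

S(n) = 3*n**3 + 5*n**2 - 2*n - 4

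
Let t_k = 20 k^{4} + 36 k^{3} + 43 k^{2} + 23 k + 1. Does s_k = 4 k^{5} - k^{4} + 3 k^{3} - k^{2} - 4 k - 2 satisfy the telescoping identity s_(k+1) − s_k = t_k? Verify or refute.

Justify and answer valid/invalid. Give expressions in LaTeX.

s_(k+1) = 4*k**5 + 19*k**4 + 39*k**3 + 42*k**2 + 19*k - 1
s_(k+1) − s_k = 20*k**4 + 36*k**3 + 43*k**2 + 23*k + 1
(s_(k+1) − s_k) − t_k = 0

Valid — Δs_k = t_k.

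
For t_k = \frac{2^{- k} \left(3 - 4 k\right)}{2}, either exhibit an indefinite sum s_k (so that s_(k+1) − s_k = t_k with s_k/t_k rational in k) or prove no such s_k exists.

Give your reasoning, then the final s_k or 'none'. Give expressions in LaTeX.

s_k = 2^{- k} \left(4 k + 1\right)

Ratio r(k) = (4*k + 1)/(2*(4*k - 3)).
So A=1/2 and B=1, with C=k - 3/4.
f must satisfy (1/2)·f(k+1) − (1)·f(k) = k - 3/4.
Bound: deg f ≤ 1.
Solve for f: f(k) = -(4*k + 1)/2 (degree 1 ≤ 1).
Then R = B(k−1)f/C = -2*(4*k + 1)/(4*k - 3), so s_k = R(k)·t_k = (4*k + 1)/2**k.
Verify: (3 - 4*k)/(2*2**k) matches t_k.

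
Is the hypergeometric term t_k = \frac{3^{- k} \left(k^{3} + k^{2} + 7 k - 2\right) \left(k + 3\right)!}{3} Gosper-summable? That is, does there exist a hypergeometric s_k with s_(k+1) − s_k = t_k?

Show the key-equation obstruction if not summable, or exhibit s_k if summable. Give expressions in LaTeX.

Yes. s_k = 3^{- k} \left(k^{2} - 2 k + 2\right) \left(k + 3\right)!.

Ratio r(k) = (k + 4)*(7*k + (k + 1)**3 + (k + 1)**2 + 5)/(3*(k**3 + k**2 + 7*k - 2)).
So A=k/3 + 4/3 and B=1, with C=k**3 + k**2 + 7*k - 2.
Solve (k/3 + 4/3)·f(k+1) − (1)·f(k) = k**3 + k**2 + 7*k - 2.
d = 2 from the (1,0,3) case.
Coefficient equations give f(k) = 3*(k**2 - 2*k + 2).
R(k) = B(k−1)·f(k)/C(k) = 3*(k**2 - 2*k + 2)/(k**3 + k**2 + 7*k - 2); s_k = R·t_k = (k**2 - 2*k + 2)*factorial(k + 3)/3**k.
Verify: (k**3 + k**2 + 7*k - 2)*factorial(k + 3)/(3*3**k) matches t_k.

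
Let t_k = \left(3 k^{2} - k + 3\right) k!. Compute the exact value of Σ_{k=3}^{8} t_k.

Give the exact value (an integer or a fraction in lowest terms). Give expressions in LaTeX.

t_(k+1)/t_k = (k + 1)*(-k + 3*(k + 1)**2 + 2)/(3*k**2 - k + 3).
A = k + 1, B = 1, C = k**2 - k/3 + 1.
f must satisfy (k + 1)·f(k+1) − (1)·f(k) = k**2 - k/3 + 1.
deg f ≤ 1 (via 1,0,2).
Match coefficients ⇒ f(k) = (3*k - 4)/3.
Get s_k = R·t_k = (3*k - 4)*factorial(k) with R(k) = B(k−1)f(k)/C(k) = (3*k - 4)/(3*k**2 - k + 3).
s_(k+1) − s_k = (3*k**2 - k + 3)*factorial(k) = t_k.
Telescoping: Σ = s_(9) − s_(3) = 8346240 − (30) = 8346210.

Σ = 8346210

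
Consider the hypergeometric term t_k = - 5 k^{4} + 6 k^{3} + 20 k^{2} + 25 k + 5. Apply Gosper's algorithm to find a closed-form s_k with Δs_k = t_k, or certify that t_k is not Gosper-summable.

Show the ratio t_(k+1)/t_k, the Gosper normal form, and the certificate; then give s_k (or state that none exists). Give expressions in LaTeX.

t_(k+1)/t_k = (5*k**4 + 14*k**3 - 8*k**2 - 63*k - 51)/(5*k**4 - 6*k**3 - 20*k**2 - 25*k - 5).
A = 1, B = 1, C = k**4 - 6*k**3/5 - 4*k**2 - 5*k - 1.
Need (1)·f(k+1) − (1)·f(k) = k**4 - 6*k**3/5 - 4*k**2 - 5*k - 1.
Bound: deg f ≤ 5.
Coefficient equations give f(k) = k*(k**4 - 4*k**3 - 2*k**2 - 4*k + 4)/5.
Get s_k = R·t_k = k*(-k**4 + 4*k**3 + 2*k**2 + 4*k - 4) with R(k) = B(k−1)f(k)/C(k) = k*(k**4 - 4*k**3 - 2*k**2 - 4*k + 4)/(5*k**4 - 6*k**3 - 20*k**2 - 25*k - 5).
Verify: -5*k**4 + 6*k**3 + 20*k**2 + 25*k + 5 matches t_k.

s_k = k \left(- k^{4} + 4 k^{3} + 2 k^{2} + 4 k - 4\right)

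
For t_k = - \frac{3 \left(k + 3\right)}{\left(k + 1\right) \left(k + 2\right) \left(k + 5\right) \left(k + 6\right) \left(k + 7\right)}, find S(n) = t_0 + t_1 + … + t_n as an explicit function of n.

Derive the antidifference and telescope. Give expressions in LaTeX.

S(n) = \frac{- n^{3} - 15 n^{2} - 68 n - 54}{30 \left(n^{3} + 15 n^{2} + 68 n + 84\right)}

The ratio is (k + 1)*(k + 4)*(k + 5)/((k + 3)**2*(k + 8)).
So A=k + 1 and B=k + 8, with C=k**3 + 10*k**2 + 33*k + 36.
Set up (k + 1)·f(k+1) − (k + 7)·f(k) − (k**3 + 10*k**2 + 33*k + 36) = 0.
From deg A=1, deg B=1, deg C=3: d=6.
Solving with deg f ≤ 6: f(k) = k*(k + 2)*(k + 3)*(k + 4)*(k**2 + 12*k + 41)/90.
Then R = B(k−1)f/C = k*(k + 2)*(k + 7)*(k**2 + 12*k + 41)/(90*(k + 3)), so s_k = R(k)·t_k = k*(-k**2 - 12*k - 41)/(30*(k**3 + 12*k**2 + 41*k + 30)).
Δs = 3*(-k - 3)/(k**5 + 21*k**4 + 163*k**3 + 567*k**2 + 844*k + 420), as required.
Σ_(k=0)^n t_k = s_(n+1) − s_(0) = ((-n**3 - 15*n**2 - 68*n - 54)/(30*(n**3 + 15*n**2 + 68*n + 84))) − (0), i.e. (-n**3 - 15*n**2 - 68*n - 54)/(30*(n**3 + 15*n**2 + 68*n + 84)).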